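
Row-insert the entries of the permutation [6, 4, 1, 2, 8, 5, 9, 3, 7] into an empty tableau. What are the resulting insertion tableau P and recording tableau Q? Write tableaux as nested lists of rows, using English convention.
Insert each entry of the permutation into P by Schensted row insertion, recording in Q the position of each new cell.

Insert 6: appended to row 1. P = [[6]], Q = [[1]].
Insert 4: 4 bumps 6 from row 1; 6 starts row 2. P = [[4], [6]], Q = [[1], [2]].
Insert 1: 1 bumps 4 from row 1; 4 bumps 6 from row 2; 6 starts row 3. P = [[1], [4], [6]], Q = [[1], [2], [3]].
Insert 2: appended to row 1. P = [[1, 2], [4], [6]], Q = [[1, 4], [2], [3]].
Insert 8: appended to row 1. P = [[1, 2, 8], [4], [6]], Q = [[1, 4, 5], [2], [3]].
Insert 5: 5 bumps 8 from row 1; 8 appends to row 2. P = [[1, 2, 5], [4, 8], [6]], Q = [[1, 4, 5], [2, 6], [3]].
Insert 9: appended to row 1. P = [[1, 2, 5, 9], [4, 8], [6]], Q = [[1, 4, 5, 7], [2, 6], [3]].
Insert 3: 3 bumps 5 from row 1; 5 bumps 8 from row 2; 8 appends to row 3. P = [[1, 2, 3, 9], [4, 5], [6, 8]], Q = [[1, 4, 5, 7], [2, 6], [3, 8]].
Insert 7: 7 bumps 9 from row 1; 9 appends to row 2. P = [[1, 2, 3, 7], [4, 5, 9], [6, 8]], Q = [[1, 4, 5, 7], [2, 6, 9], [3, 8]].

So P = [[1, 2, 3, 7], [4, 5, 9], [6, 8]], Q = [[1, 4, 5, 7], [2, 6, 9], [3, 8]].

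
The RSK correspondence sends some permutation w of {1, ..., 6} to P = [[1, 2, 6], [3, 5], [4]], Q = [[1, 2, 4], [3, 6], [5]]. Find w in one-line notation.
Reverse the RSK construction: for i from n down to 1, find the cell of Q containing i, remove the entry at that cell from P, and reverse-bump it up through P; the value ejected from row 1 is w(i).

Step i=6: Q has 6 at row 2, column 2; remove 5 from row 2 of P and reverse-bump: 5 enters row 1 and ejects 2. So w(6) = 2. P is now [[1, 5, 6], [3], [4]].
Step i=5: Q has 5 at row 3, column 1; remove 4 from row 3 of P and reverse-bump: 4 enters row 2 and ejects 3; 3 enters row 1 and ejects 1. So w(5) = 1. P is now [[3, 5, 6], [4]].
Step i=4: Q has 4 at row 1, column 3; remove that cell from P, ejecting 6. So w(4) = 6. P is now [[3, 5], [4]].
Step i=3: Q has 3 at row 2, column 1; remove 4 from row 2 of P and reverse-bump: 4 enters row 1 and ejects 3. So w(3) = 3. P is now [[4, 5]].
Step i=2: Q has 2 at row 1, column 2; remove that cell from P, ejecting 5. So w(2) = 5. P is now [[4]].
Step i=1: Q has 1 at row 1, column 1; remove that cell from P, ejecting 4. So w(1) = 4. P is now [].

So w = 4 5 3 6 1 2.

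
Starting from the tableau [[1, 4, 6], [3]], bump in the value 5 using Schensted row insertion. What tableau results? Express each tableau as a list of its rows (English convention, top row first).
[[1, 4, 5], [3, 6]]

In row 1, 5 replaces 6 (the leftmost entry greater than 5); 6 is bumped to row 2. 6 is appended to row 2. The new tableau is [[1, 4, 5], [3, 6]].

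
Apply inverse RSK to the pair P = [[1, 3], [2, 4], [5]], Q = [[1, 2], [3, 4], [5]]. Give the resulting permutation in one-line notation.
Reverse RSK: for i = n, n-1, ..., 1, locate i in Q, remove the corresponding corner cell from P, and reverse-bump its entry up through P; the value ejected from row 1 is w(i).

So w = 2 5 1 4 3.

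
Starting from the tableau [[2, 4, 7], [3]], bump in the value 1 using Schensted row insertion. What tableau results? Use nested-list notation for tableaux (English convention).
[[1, 4, 7], [2], [3]]

In row 1, 1 replaces 2 (the leftmost entry greater than 1); 2 is bumped to row 2. In row 2, 2 replaces 3 (the leftmost entry greater than 2); 3 is bumped to row 3. 3 starts a new row 3. The new tableau is [[1, 4, 7], [2], [3]].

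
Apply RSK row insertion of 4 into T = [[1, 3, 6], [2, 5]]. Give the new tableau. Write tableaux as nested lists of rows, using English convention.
[[1, 3, 4], [2, 5, 6]]

In row 1, 4 replaces 6 (the leftmost entry greater than 4); 6 is bumped to row 2. 6 is appended to row 2. The new tableau is [[1, 3, 4], [2, 5, 6]].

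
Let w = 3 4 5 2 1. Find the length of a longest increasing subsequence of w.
3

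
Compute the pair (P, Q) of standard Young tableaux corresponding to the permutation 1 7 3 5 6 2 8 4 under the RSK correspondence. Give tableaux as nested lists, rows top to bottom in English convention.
Insert each entry of the permutation into P by Schensted row insertion, recording in Q the position of each new cell.

Insert 1: appended to row 1. P = [[1]].
Insert 7: appended to row 1. P = [[1, 7]].
Insert 3: 3 bumps 7 from row 1; 7 starts row 2. P = [[1, 3], [7]].
Insert 5: appended to row 1. P = [[1, 3, 5], [7]].
Insert 6: appended to row 1. P = [[1, 3, 5, 6], [7]].
Insert 2: 2 bumps 3 from row 1; 3 bumps 7 from row 2; 7 starts row 3. P = [[1, 2, 5, 6], [3], [7]].
Insert 8: appended to row 1. P = [[1, 2, 5, 6, 8], [3], [7]].
Insert 4: 4 bumps 5 from row 1; 5 appends to row 2. P = [[1, 2, 4, 6, 8], [3, 5], [7]].

So P = [[1, 2, 4, 6, 8], [3, 5], [7]], Q = [[1, 2, 4, 5, 7], [3, 8], [6]].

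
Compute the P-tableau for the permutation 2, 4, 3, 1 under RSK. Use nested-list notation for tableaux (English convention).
P = [[1, 3], [2], [4]]

Insert 2: appended to row 1. P = [[2]].
Insert 4: appended to row 1. P = [[2, 4]].
Insert 3: 3 bumps 4 from row 1; 4 starts row 2. P = [[2, 3], [4]].
Insert 1: 1 bumps 2 from row 1; 2 bumps 4 from row 2; 4 starts row 3. P = [[1, 3], [2], [4]].

So P = [[1, 3], [2], [4]].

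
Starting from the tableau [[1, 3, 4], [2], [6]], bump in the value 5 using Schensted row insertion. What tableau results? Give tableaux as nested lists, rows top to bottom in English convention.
5 is larger than every entry of row 1, so it is appended to row 1. The new tableau is [[1, 3, 4, 5], [2], [6]].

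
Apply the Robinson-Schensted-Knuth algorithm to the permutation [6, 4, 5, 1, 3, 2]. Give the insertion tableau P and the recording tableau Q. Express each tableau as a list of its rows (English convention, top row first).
Insert each entry of the permutation into P by Schensted row insertion, recording in Q the position of each new cell.

Insert 6: appended to row 1. P = [[6]].
Insert 4: 4 bumps 6 from row 1; 6 starts row 2. P = [[4], [6]].
Insert 5: appended to row 1. P = [[4, 5], [6]].
Insert 1: 1 bumps 4 from row 1; 4 bumps 6 from row 2; 6 starts row 3. P = [[1, 5], [4], [6]].
Insert 3: 3 bumps 5 from row 1; 5 appends to row 2. P = [[1, 3], [4, 5], [6]].
Insert 2: 2 bumps 3 from row 1; 3 bumps 4 from row 2; 4 bumps 6 from row 3; 6 starts row 4. P = [[1, 2], [3, 5], [4], [6]].

So P = [[1, 2], [3, 5], [4], [6]], Q = [[1, 3], [2, 5], [4], [6]].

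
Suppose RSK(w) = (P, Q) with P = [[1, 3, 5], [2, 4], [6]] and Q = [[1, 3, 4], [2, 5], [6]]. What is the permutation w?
Reverse the RSK construction: for i from n down to 1, find the cell of Q containing i, remove the entry at that cell from P, and reverse-bump it up through P; the value ejected from row 1 is w(i).

Step i=6: Q has 6 at row 3, column 1; remove 6 from row 3 of P and reverse-bump: 6 enters row 2 and ejects 4; 4 enters row 1 and ejects 3. So w(6) = 3. P is now [[1, 4, 5], [2, 6]].
Step i=5: Q has 5 at row 2, column 2; remove 6 from row 2 of P and reverse-bump: 6 enters row 1 and ejects 5. So w(5) = 5. P is now [[1, 4, 6], [2]].
Step i=4: Q has 4 at row 1, column 3; remove that cell from P, ejecting 6. So w(4) = 6. P is now [[1, 4], [2]].
Step i=3: Q has 3 at row 1, column 2; remove that cell from P, ejecting 4. So w(3) = 4. P is now [[1], [2]].
Step i=2: Q has 2 at row 2, column 1; remove 2 from row 2 of P and reverse-bump: 2 enters row 1 and ejects 1. So w(2) = 1. P is now [[2]].
Step i=1: Q has 1 at row 1, column 1; remove that cell from P, ejecting 2. So w(1) = 2. P is now [].

So w = 2 1 4 6 5 3.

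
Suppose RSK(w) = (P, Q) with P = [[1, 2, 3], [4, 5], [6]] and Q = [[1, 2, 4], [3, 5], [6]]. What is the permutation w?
Reverse the RSK construction: for i from n down to 1, find the cell of Q containing i, remove the entry at that cell from P, and reverse-bump it up through P; the value ejected from row 1 is w(i).

Step i=6: Q has 6 at row 3, column 1; remove 6 from row 3 of P and reverse-bump: 6 enters row 2 and ejects 5; 5 enters row 1 and ejects 3. So w(6) = 3. P is now [[1, 2, 5], [4, 6]].
Step i=5: Q has 5 at row 2, column 2; remove 6 from row 2 of P and reverse-bump: 6 enters row 1 and ejects 5. So w(5) = 5. P is now [[1, 2, 6], [4]].
Step i=4: Q has 4 at row 1, column 3; remove that cell from P, ejecting 6. So w(4) = 6. P is now [[1, 2], [4]].
Step i=3: Q has 3 at row 2, column 1; remove 4 from row 2 of P and reverse-bump: 4 enters row 1 and ejects 2. So w(3) = 2. P is now [[1, 4]].
Step i=2: Q has 2 at row 1, column 2; remove that cell from P, ejecting 4. So w(2) = 4. P is now [[1]].
Step i=1: Q has 1 at row 1, column 1; remove that cell from P, ejecting 1. So w(1) = 1. P is now [].

So w = 1 4 2 6 5 3.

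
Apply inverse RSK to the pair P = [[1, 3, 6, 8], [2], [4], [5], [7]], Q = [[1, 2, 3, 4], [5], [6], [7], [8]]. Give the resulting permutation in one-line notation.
Reverse the RSK construction: for i from n down to 1, find the cell of Q containing i, remove the entry at that cell from P, and reverse-bump it up through P; the value ejected from row 1 is w(i).

Step i=8: Q has 8 at row 5, column 1; remove 7 from row 5 of P and reverse-bump: 7 enters row 4 and ejects 5; 5 enters row 3 and ejects 4; 4 enters row 2 and ejects 2; 2 enters row 1 and ejects 1. So w(8) = 1. P is now [[2, 3, 6, 8], [4], [5], [7]].
Step i=7: Q has 7 at row 4, column 1; remove 7 from row 4 of P and reverse-bump: 7 enters row 3 and ejects 5; 5 enters row 2 and ejects 4; 4 enters row 1 and ejects 3. So w(7) = 3. P is now [[2, 4, 6, 8], [5], [7]].
Step i=6: Q has 6 at row 3, column 1; remove 7 from row 3 of P and reverse-bump: 7 enters row 2 and ejects 5; 5 enters row 1 and ejects 4. So w(6) = 4. P is now [[2, 5, 6, 8], [7]].
Step i=5: Q has 5 at row 2, column 1; remove 7 from row 2 of P and reverse-bump: 7 enters row 1 and ejects 6. So w(5) = 6. P is now [[2, 5, 7, 8]].
Step i=4: Q has 4 at row 1, column 4; remove that cell from P, ejecting 8. So w(4) = 8. P is now [[2, 5, 7]].
Step i=3: Q has 3 at row 1, column 3; remove that cell from P, ejecting 7. So w(3) = 7. P is now [[2, 5]].
Step i=2: Q has 2 at row 1, column 2; remove that cell from P, ejecting 5. So w(2) = 5. P is now [[2]].
Step i=1: Q has 1 at row 1, column 1; remove that cell from P, ejecting 2. So w(1) = 2. P is now [].

So w = 2 5 7 8 6 4 3 1.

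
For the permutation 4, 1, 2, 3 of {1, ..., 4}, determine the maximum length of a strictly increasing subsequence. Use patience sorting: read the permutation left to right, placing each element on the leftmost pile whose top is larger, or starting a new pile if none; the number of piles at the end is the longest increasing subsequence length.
4: new pile. tops = [4]
1: onto pile 1 (replacing 4). tops = [1]
2: new pile. tops = [1, 2]
3: new pile. tops = [1, 2, 3]

3 piles, so the longest increasing subsequence has length 3.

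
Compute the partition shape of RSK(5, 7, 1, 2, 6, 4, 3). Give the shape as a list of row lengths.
[3, 2, 1, 1]

RSK row insertion gives P = [[1, 2, 3], [4, 6], [5], [7]], which has shape [3, 2, 1, 1].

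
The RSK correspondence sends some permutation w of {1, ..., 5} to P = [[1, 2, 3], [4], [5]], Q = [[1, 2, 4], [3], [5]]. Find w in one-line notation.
Reverse the RSK construction: for i from n down to 1, find the cell of Q containing i, remove the entry at that cell from P, and reverse-bump it up through P; the value ejected from row 1 is w(i).

Step i=5: Q has 5 at row 3, column 1; remove 5 from row 3 of P and reverse-bump: 5 enters row 2 and ejects 4; 4 enters row 1 and ejects 3. So w(5) = 3. P is now [[1, 2, 4], [5]].
Step i=4: Q has 4 at row 1, column 3; remove that cell from P, ejecting 4. So w(4) = 4. P is now [[1, 2], [5]].
Step i=3: Q has 3 at row 2, column 1; remove 5 from row 2 of P and reverse-bump: 5 enters row 1 and ejects 2. So w(3) = 2. P is now [[1, 5]].
Step i=2: Q has 2 at row 1, column 2; remove that cell from P, ejecting 5. So w(2) = 5. P is now [[1]].
Step i=1: Q has 1 at row 1, column 1; remove that cell from P, ejecting 1. So w(1) = 1. P is now [].

So w = 1 5 2 4 3.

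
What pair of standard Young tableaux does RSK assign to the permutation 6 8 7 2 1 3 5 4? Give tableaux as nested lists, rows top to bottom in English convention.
Insert each entry of the permutation into P by Schensted row insertion, recording in Q the position of each new cell.

Insert 6: appended to row 1. P = [[6]], Q = [[1]].
Insert 8: appended to row 1. P = [[6, 8]], Q = [[1, 2]].
Insert 7: 7 bumps 8 from row 1; 8 starts row 2. P = [[6, 7], [8]], Q = [[1, 2], [3]].
Insert 2: 2 bumps 6 from row 1; 6 bumps 8 from row 2; 8 starts row 3. P = [[2, 7], [6], [8]], Q = [[1, 2], [3], [4]].
Insert 1: 1 bumps 2 from row 1; 2 bumps 6 from row 2; 6 bumps 8 from row 3; 8 starts row 4. P = [[1, 7], [2], [6], [8]], Q = [[1, 2], [3], [4], [5]].
Insert 3: 3 bumps 7 from row 1; 7 appends to row 2. P = [[1, 3], [2, 7], [6], [8]], Q = [[1, 2], [3, 6], [4], [5]].
Insert 5: appended to row 1. P = [[1, 3, 5], [2, 7], [6], [8]], Q = [[1, 2, 7], [3, 6], [4], [5]].
Insert 4: 4 bumps 5 from row 1; 5 bumps 7 from row 2; 7 appends to row 3. P = [[1, 3, 4], [2, 5], [6, 7], [8]], Q = [[1, 2, 7], [3, 6], [4, 8], [5]].

So P = [[1, 3, 4], [2, 5], [6, 7], [8]], Q = [[1, 2, 7], [3, 6], [4, 8], [5]].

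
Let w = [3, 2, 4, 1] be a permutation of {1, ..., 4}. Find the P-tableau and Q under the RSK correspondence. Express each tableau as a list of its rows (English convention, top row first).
P = [[1, 4], [2], [3]], Q = [[1, 3], [2], [4]]

Insert each entry of the permutation into P by Schensted row insertion, recording in Q the position of each new cell.

Insert 3: appended to row 1. P = [[3]].
Insert 2: 2 bumps 3 from row 1; 3 starts row 2. P = [[2], [3]].
Insert 4: appended to row 1. P = [[2, 4], [3]].
Insert 1: 1 bumps 2 from row 1; 2 bumps 3 from row 2; 3 starts row 3. P = [[1, 4], [2], [3]].

So P = [[1, 4], [2], [3]], Q = [[1, 3], [2], [4]].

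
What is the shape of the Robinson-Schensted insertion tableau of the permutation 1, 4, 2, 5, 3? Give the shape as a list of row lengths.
Row-insert each entry into an empty tableau.

After inserting 1: P = [[1]].
After inserting 4: P = [[1, 4]].
After inserting 2: P = [[1, 2], [4]].
After inserting 5: P = [[1, 2, 5], [4]].
After inserting 3: P = [[1, 2, 3], [4, 5]].

The final insertion tableau P = [[1, 2, 3], [4, 5]] has shape [3, 2].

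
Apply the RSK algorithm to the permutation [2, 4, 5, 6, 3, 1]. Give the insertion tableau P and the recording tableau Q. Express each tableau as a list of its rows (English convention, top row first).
Insert each entry of the permutation into P by Schensted row insertion, recording in Q the position of each new cell.

Insert 2: appended to row 1. P = [[2]], Q = [[1]].
Insert 4: appended to row 1. P = [[2, 4]], Q = [[1, 2]].
Insert 5: appended to row 1. P = [[2, 4, 5]], Q = [[1, 2, 3]].
Insert 6: appended to row 1. P = [[2, 4, 5, 6]], Q = [[1, 2, 3, 4]].
Insert 3: 3 bumps 4 from row 1; 4 starts row 2. P = [[2, 3, 5, 6], [4]], Q = [[1, 2, 3, 4], [5]].
Insert 1: 1 bumps 2 from row 1; 2 bumps 4 from row 2; 4 starts row 3. P = [[1, 3, 5, 6], [2], [4]], Q = [[1, 2, 3, 4], [5], [6]].

So P = [[1, 3, 5, 6], [2], [4]], Q = [[1, 2, 3, 4], [5], [6]].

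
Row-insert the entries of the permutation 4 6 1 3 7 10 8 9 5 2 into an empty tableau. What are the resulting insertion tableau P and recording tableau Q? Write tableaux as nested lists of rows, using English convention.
Insert each entry of the permutation into P by Schensted row insertion, recording in Q the position of each new cell.

Insert 4: appended to row 1. P = [[4]].
Insert 6: appended to row 1. P = [[4, 6]].
Insert 1: 1 bumps 4 from row 1; 4 starts row 2. P = [[1, 6], [4]].
Insert 3: 3 bumps 6 from row 1; 6 appends to row 2. P = [[1, 3], [4, 6]].
Insert 7: appended to row 1. P = [[1, 3, 7], [4, 6]].
Insert 10: appended to row 1. P = [[1, 3, 7, 10], [4, 6]].
Insert 8: 8 bumps 10 from row 1; 10 appends to row 2. P = [[1, 3, 7, 8], [4, 6, 10]].
Insert 9: appended to row 1. P = [[1, 3, 7, 8, 9], [4, 6, 10]].
Insert 5: 5 bumps 7 from row 1; 7 bumps 10 from row 2; 10 starts row 3. P = [[1, 3, 5, 8, 9], [4, 6, 7], [10]].
Insert 2: 2 bumps 3 from row 1; 3 bumps 4 from row 2; 4 bumps 10 from row 3; 10 starts row 4. P = [[1, 2, 5, 8, 9], [3, 6, 7], [4], [10]].

So P = [[1, 2, 5, 8, 9], [3, 6, 7], [4], [10]], Q = [[1, 2, 5, 6, 8], [3, 4, 7], [9], [10]].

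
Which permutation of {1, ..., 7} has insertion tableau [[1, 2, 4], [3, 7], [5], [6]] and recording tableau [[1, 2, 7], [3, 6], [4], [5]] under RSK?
6 7 5 3 1 2 4

Reverse the RSK construction: for i from n down to 1, find the cell of Q containing i, remove the entry at that cell from P, and reverse-bump it up through P; the value ejected from row 1 is w(i).

Step i=7: Q has 7 at row 1, column 3; remove that cell from P, ejecting 4. So w(7) = 4. P is now [[1, 2], [3, 7], [5], [6]].
Step i=6: Q has 6 at row 2, column 2; remove 7 from row 2 of P and reverse-bump: 7 enters row 1 and ejects 2. So w(6) = 2. P is now [[1, 7], [3], [5], [6]].
Step i=5: Q has 5 at row 4, column 1; remove 6 from row 4 of P and reverse-bump: 6 enters row 3 and ejects 5; 5 enters row 2 and ejects 3; 3 enters row 1 and ejects 1. So w(5) = 1. P is now [[3, 7], [5], [6]].
Step i=4: Q has 4 at row 3, column 1; remove 6 from row 3 of P and reverse-bump: 6 enters row 2 and ejects 5; 5 enters row 1 and ejects 3. So w(4) = 3. P is now [[5, 7], [6]].
Step i=3: Q has 3 at row 2, column 1; remove 6 from row 2 of P and reverse-bump: 6 enters row 1 and ejects 5. So w(3) = 5. P is now [[6, 7]].
Step i=2: Q has 2 at row 1, column 2; remove that cell from P, ejecting 7. So w(2) = 7. P is now [[6]].
Step i=1: Q has 1 at row 1, column 1; remove that cell from P, ejecting 6. So w(1) = 6. P is now [].

So w = 6 7 5 3 1 2 4.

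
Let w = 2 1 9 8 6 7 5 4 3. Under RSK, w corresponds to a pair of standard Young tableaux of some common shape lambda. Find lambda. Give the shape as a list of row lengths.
[3, 2, 1, 1, 1, 1]

Row-insert each entry into an empty tableau.

After inserting 2: P = [[2]].
After inserting 1: P = [[1], [2]].
After inserting 9: P = [[1, 9], [2]].
After inserting 8: P = [[1, 8], [2, 9]].
After inserting 6: P = [[1, 6], [2, 8], [9]].
After inserting 7: P = [[1, 6, 7], [2, 8], [9]].
After inserting 5: P = [[1, 5, 7], [2, 6], [8], [9]].
After inserting 4: P = [[1, 4, 7], [2, 5], [6], [8], [9]].
After inserting 3: P = [[1, 3, 7], [2, 4], [5], [6], [8], [9]].

The final insertion tableau P = [[1, 3, 7], [2, 4], [5], [6], [8], [9]] has shape [3, 2, 1, 1, 1, 1].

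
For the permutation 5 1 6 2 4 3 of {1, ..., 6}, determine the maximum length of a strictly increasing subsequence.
3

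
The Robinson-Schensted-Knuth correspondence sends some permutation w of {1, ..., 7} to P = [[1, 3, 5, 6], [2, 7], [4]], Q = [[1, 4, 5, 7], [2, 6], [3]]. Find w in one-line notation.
4 2 1 3 7 5 6

Reverse the RSK construction: for i from n down to 1, find the cell of Q containing i, remove the entry at that cell from P, and reverse-bump it up through P; the value ejected from row 1 is w(i).

Step i=7: Q has 7 at row 1, column 4; remove that cell from P, ejecting 6. So w(7) = 6. P is now [[1, 3, 5], [2, 7], [4]].
Step i=6: Q has 6 at row 2, column 2; remove 7 from row 2 of P and reverse-bump: 7 enters row 1 and ejects 5. So w(6) = 5. P is now [[1, 3, 7], [2], [4]].
Step i=5: Q has 5 at row 1, column 3; remove that cell from P, ejecting 7. So w(5) = 7. P is now [[1, 3], [2], [4]].
Step i=4: Q has 4 at row 1, column 2; remove that cell from P, ejecting 3. So w(4) = 3. P is now [[1], [2], [4]].
Step i=3: Q has 3 at row 3, column 1; remove 4 from row 3 of P and reverse-bump: 4 enters row 2 and ejects 2; 2 enters row 1 and ejects 1. So w(3) = 1. P is now [[2], [4]].
Step i=2: Q has 2 at row 2, column 1; remove 4 from row 2 of P and reverse-bump: 4 enters row 1 and ejects 2. So w(2) = 2. P is now [[4]].
Step i=1: Q has 1 at row 1, column 1; remove that cell from P, ejecting 4. So w(1) = 4. P is now [].

So w = 4 2 1 3 7 5 6.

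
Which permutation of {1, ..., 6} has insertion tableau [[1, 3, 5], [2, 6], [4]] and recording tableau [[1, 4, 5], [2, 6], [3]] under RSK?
Reverse the RSK construction: for i from n down to 1, find the cell of Q containing i, remove the entry at that cell from P, and reverse-bump it up through P; the value ejected from row 1 is w(i).

Step i=6: Q has 6 at row 2, column 2; remove 6 from row 2 of P and reverse-bump: 6 enters row 1 and ejects 5. So w(6) = 5. P is now [[1, 3, 6], [2], [4]].
Step i=5: Q has 5 at row 1, column 3; remove that cell from P, ejecting 6. So w(5) = 6. P is now [[1, 3], [2], [4]].
Step i=4: Q has 4 at row 1, column 2; remove that cell from P, ejecting 3. So w(4) = 3. P is now [[1], [2], [4]].
Step i=3: Q has 3 at row 3, column 1; remove 4 from row 3 of P and reverse-bump: 4 enters row 2 and ejects 2; 2 enters row 1 and ejects 1. So w(3) = 1. P is now [[2], [4]].
Step i=2: Q has 2 at row 2, column 1; remove 4 from row 2 of P and reverse-bump: 4 enters row 1 and ejects 2. So w(2) = 2. P is now [[4]].
Step i=1: Q has 1 at row 1, column 1; remove that cell from P, ejecting 4. So w(1) = 4. P is now [].

So w = 4 2 1 3 6 5.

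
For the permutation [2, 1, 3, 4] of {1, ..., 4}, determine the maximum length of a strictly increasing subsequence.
3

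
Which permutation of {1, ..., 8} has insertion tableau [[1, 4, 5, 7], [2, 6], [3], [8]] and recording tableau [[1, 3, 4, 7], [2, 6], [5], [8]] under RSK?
Reverse RSK: for i = n, n-1, ..., 1, locate i in Q, remove the corresponding corner cell from P, and reverse-bump its entry up through P; the value ejected from row 1 is w(i).

So w = 8 3 4 6 2 5 7 1.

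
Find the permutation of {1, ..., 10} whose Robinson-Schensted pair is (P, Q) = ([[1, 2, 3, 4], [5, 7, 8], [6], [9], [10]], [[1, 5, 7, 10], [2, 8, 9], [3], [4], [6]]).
10 9 6 5 7 1 8 2 3 4

Reverse the RSK construction: for i from n down to 1, find the cell of Q containing i, remove the entry at that cell from P, and reverse-bump it up through P; the value ejected from row 1 is w(i).

Step i=10: Q has 10 at row 1, column 4; remove that cell from P, ejecting 4. So w(10) = 4. P is now [[1, 2, 3], [5, 7, 8], [6], [9], [10]].
Step i=9: Q has 9 at row 2, column 3; remove 8 from row 2 of P and reverse-bump: 8 enters row 1 and ejects 3. So w(9) = 3. P is now [[1, 2, 8], [5, 7], [6], [9], [10]].
Step i=8: Q has 8 at row 2, column 2; remove 7 from row 2 of P and reverse-bump: 7 enters row 1 and ejects 2. So w(8) = 2. P is now [[1, 7, 8], [5], [6], [9], [10]].
Step i=7: Q has 7 at row 1, column 3; remove that cell from P, ejecting 8. So w(7) = 8. P is now [[1, 7], [5], [6], [9], [10]].
Step i=6: Q has 6 at row 5, column 1; remove 10 from row 5 of P and reverse-bump: 10 enters row 4 and ejects 9; 9 enters row 3 and ejects 6; 6 enters row 2 and ejects 5; 5 enters row 1 and ejects 1. So w(6) = 1. P is now [[5, 7], [6], [9], [10]].
Step i=5: Q has 5 at row 1, column 2; remove that cell from P, ejecting 7. So w(5) = 7. P is now [[5], [6], [9], [10]].
Step i=4: Q has 4 at row 4, column 1; remove 10 from row 4 of P and reverse-bump: 10 enters row 3 and ejects 9; 9 enters row 2 and ejects 6; 6 enters row 1 and ejects 5. So w(4) = 5. P is now [[6], [9], [10]].
Step i=3: Q has 3 at row 3, column 1; remove 10 from row 3 of P and reverse-bump: 10 enters row 2 and ejects 9; 9 enters row 1 and ejects 6. So w(3) = 6. P is now [[9], [10]].
Step i=2: Q has 2 at row 2, column 1; remove 10 from row 2 of P and reverse-bump: 10 enters row 1 and ejects 9. So w(2) = 9. P is now [[10]].
Step i=1: Q has 1 at row 1, column 1; remove that cell from P, ejecting 10. So w(1) = 10. P is now [].

So w = 10 9 6 5 7 1 8 2 3 4.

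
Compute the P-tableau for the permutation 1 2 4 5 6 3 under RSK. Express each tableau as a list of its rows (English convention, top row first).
P = [[1, 2, 3, 5, 6], [4]]

After inserting 1: P = [[1]].
After inserting 2: P = [[1, 2]].
After inserting 4: P = [[1, 2, 4]].
After inserting 5: P = [[1, 2, 4, 5]].
After inserting 6: P = [[1, 2, 4, 5, 6]].
After inserting 3: P = [[1, 2, 3, 5, 6], [4]].

So P = [[1, 2, 3, 5, 6], [4]].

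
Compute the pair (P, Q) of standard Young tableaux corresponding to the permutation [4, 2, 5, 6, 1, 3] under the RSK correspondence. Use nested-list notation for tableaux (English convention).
P = [[1, 3, 6], [2, 5], [4]], Q = [[1, 3, 4], [2, 6], [5]]

Insert each entry of the permutation into P by Schensted row insertion, recording in Q the position of each new cell.

After inserting 4: P = [[4]].
After inserting 2: P = [[2], [4]].
After inserting 5: P = [[2, 5], [4]].
After inserting 6: P = [[2, 5, 6], [4]].
After inserting 1: P = [[1, 5, 6], [2], [4]].
After inserting 3: P = [[1, 3, 6], [2, 5], [4]].

So P = [[1, 3, 6], [2, 5], [4]], Q = [[1, 3, 4], [2, 6], [5]].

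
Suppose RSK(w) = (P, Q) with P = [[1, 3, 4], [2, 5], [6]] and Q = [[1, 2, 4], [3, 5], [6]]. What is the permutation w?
Reverse RSK: for i = n, n-1, ..., 1, locate i in Q, remove the corresponding corner cell from P, and reverse-bump its entry up through P; the value ejected from row 1 is w(i).

So w = 2 3 1 6 5 4.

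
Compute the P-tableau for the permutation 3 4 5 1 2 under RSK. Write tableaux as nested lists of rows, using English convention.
Insert 3: appended to row 1. P = [[3]].
Insert 4: appended to row 1. P = [[3, 4]].
Insert 5: appended to row 1. P = [[3, 4, 5]].
Insert 1: 1 bumps 3 from row 1; 3 starts row 2. P = [[1, 4, 5], [3]].
Insert 2: 2 bumps 4 from row 1; 4 appends to row 2. P = [[1, 2, 5], [3, 4]].

So P = [[1, 2, 5], [3, 4]].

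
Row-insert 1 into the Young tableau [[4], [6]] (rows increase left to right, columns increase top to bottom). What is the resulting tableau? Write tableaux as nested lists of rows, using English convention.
In row 1, 1 replaces 4 (the leftmost entry greater than 1); 4 is bumped to row 2. In row 2, 4 replaces 6 (the leftmost entry greater than 4); 6 is bumped to row 3. 6 starts a new row 3. The new tableau is [[1], [4], [6]].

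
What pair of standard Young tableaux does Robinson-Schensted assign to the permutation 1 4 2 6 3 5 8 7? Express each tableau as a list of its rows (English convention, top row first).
Insert each entry of the permutation into P by Schensted row insertion, recording in Q the position of each new cell.

After inserting 1: P = [[1]].
After inserting 4: P = [[1, 4]].
After inserting 2: P = [[1, 2], [4]].
After inserting 6: P = [[1, 2, 6], [4]].
After inserting 3: P = [[1, 2, 3], [4, 6]].
After inserting 5: P = [[1, 2, 3, 5], [4, 6]].
After inserting 8: P = [[1, 2, 3, 5, 8], [4, 6]].
After inserting 7: P = [[1, 2, 3, 5, 7], [4, 6, 8]].

So P = [[1, 2, 3, 5, 7], [4, 6, 8]], Q = [[1, 2, 4, 6, 7], [3, 5, 8]].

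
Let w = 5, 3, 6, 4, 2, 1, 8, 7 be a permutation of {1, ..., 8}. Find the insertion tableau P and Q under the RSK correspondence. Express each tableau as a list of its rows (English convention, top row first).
Insert each entry of the permutation into P by Schensted row insertion, recording in Q the position of each new cell.

Insert 5: appended to row 1. P = [[5]].
Insert 3: 3 bumps 5 from row 1; 5 starts row 2. P = [[3], [5]].
Insert 6: appended to row 1. P = [[3, 6], [5]].
Insert 4: 4 bumps 6 from row 1; 6 appends to row 2. P = [[3, 4], [5, 6]].
Insert 2: 2 bumps 3 from row 1; 3 bumps 5 from row 2; 5 starts row 3. P = [[2, 4], [3, 6], [5]].
Insert 1: 1 bumps 2 from row 1; 2 bumps 3 from row 2; 3 bumps 5 from row 3; 5 starts row 4. P = [[1, 4], [2, 6], [3], [5]].
Insert 8: appended to row 1. P = [[1, 4, 8], [2, 6], [3], [5]].
Insert 7: 7 bumps 8 from row 1; 8 appends to row 2. P = [[1, 4, 7], [2, 6, 8], [3], [5]].

So P = [[1, 4, 7], [2, 6, 8], [3], [5]], Q = [[1, 3, 7], [2, 4, 8], [5], [6]].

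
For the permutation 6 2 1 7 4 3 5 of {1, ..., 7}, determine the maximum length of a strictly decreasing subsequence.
3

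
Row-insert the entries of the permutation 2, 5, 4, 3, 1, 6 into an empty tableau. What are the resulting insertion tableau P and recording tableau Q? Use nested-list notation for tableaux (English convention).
P = [[1, 3, 6], [2], [4], [5]], Q = [[1, 2, 6], [3], [4], [5]]

Insert each entry of the permutation into P by Schensted row insertion, recording in Q the position of each new cell.

Insert 2: appended to row 1. P = [[2]].
Insert 5: appended to row 1. P = [[2, 5]].
Insert 4: 4 bumps 5 from row 1; 5 starts row 2. P = [[2, 4], [5]].
Insert 3: 3 bumps 4 from row 1; 4 bumps 5 from row 2; 5 starts row 3. P = [[2, 3], [4], [5]].
Insert 1: 1 bumps 2 from row 1; 2 bumps 4 from row 2; 4 bumps 5 from row 3; 5 starts row 4. P = [[1, 3], [2], [4], [5]].
Insert 6: appended to row 1. P = [[1, 3, 6], [2], [4], [5]].

So P = [[1, 3, 6], [2], [4], [5]], Q = [[1, 2, 6], [3], [4], [5]].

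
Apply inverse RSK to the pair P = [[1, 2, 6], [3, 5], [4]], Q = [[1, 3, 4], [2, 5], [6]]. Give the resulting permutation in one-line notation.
Reverse the RSK construction: for i from n down to 1, find the cell of Q containing i, remove the entry at that cell from P, and reverse-bump it up through P; the value ejected from row 1 is w(i).

Step i=6: Q has 6 at row 3, column 1; remove 4 from row 3 of P and reverse-bump: 4 enters row 2 and ejects 3; 3 enters row 1 and ejects 2. So w(6) = 2. P is now [[1, 3, 6], [4, 5]].
Step i=5: Q has 5 at row 2, column 2; remove 5 from row 2 of P and reverse-bump: 5 enters row 1 and ejects 3. So w(5) = 3. P is now [[1, 5, 6], [4]].
Step i=4: Q has 4 at row 1, column 3; remove that cell from P, ejecting 6. So w(4) = 6. P is now [[1, 5], [4]].
Step i=3: Q has 3 at row 1, column 2; remove that cell from P, ejecting 5. So w(3) = 5. P is now [[1], [4]].
Step i=2: Q has 2 at row 2, column 1; remove 4 from row 2 of P and reverse-bump: 4 enters row 1 and ejects 1. So w(2) = 1. P is now [[4]].
Step i=1: Q has 1 at row 1, column 1; remove that cell from P, ejecting 4. So w(1) = 4. P is now [].

So w = 4 1 5 6 3 2.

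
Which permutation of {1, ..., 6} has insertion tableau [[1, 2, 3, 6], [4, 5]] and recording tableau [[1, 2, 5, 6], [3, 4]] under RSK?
4 5 1 2 3 6

Reverse the RSK construction: for i from n down to 1, find the cell of Q containing i, remove the entry at that cell from P, and reverse-bump it up through P; the value ejected from row 1 is w(i).

Step i=6: Q has 6 at row 1, column 4; remove that cell from P, ejecting 6. So w(6) = 6. P is now [[1, 2, 3], [4, 5]].
Step i=5: Q has 5 at row 1, column 3; remove that cell from P, ejecting 3. So w(5) = 3. P is now [[1, 2], [4, 5]].
Step i=4: Q has 4 at row 2, column 2; remove 5 from row 2 of P and reverse-bump: 5 enters row 1 and ejects 2. So w(4) = 2. P is now [[1, 5], [4]].
Step i=3: Q has 3 at row 2, column 1; remove 4 from row 2 of P and reverse-bump: 4 enters row 1 and ejects 1. So w(3) = 1. P is now [[4, 5]].
Step i=2: Q has 2 at row 1, column 2; remove that cell from P, ejecting 5. So w(2) = 5. P is now [[4]].
Step i=1: Q has 1 at row 1, column 1; remove that cell from P, ejecting 4. So w(1) = 4. P is now [].

So w = 4 5 1 2 3 6.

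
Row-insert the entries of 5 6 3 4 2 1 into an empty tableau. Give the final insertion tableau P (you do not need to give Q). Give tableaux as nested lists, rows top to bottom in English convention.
Insert 5: appended to row 1. P = [[5]].
Insert 6: appended to row 1. P = [[5, 6]].
Insert 3: 3 bumps 5 from row 1; 5 starts row 2. P = [[3, 6], [5]].
Insert 4: 4 bumps 6 from row 1; 6 appends to row 2. P = [[3, 4], [5, 6]].
Insert 2: 2 bumps 3 from row 1; 3 bumps 5 from row 2; 5 starts row 3. P = [[2, 4], [3, 6], [5]].
Insert 1: 1 bumps 2 from row 1; 2 bumps 3 from row 2; 3 bumps 5 from row 3; 5 starts row 4. P = [[1, 4], [2, 6], [3], [5]].

So P = [[1, 4], [2, 6], [3], [5]].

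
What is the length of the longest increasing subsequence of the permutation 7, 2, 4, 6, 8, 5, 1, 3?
4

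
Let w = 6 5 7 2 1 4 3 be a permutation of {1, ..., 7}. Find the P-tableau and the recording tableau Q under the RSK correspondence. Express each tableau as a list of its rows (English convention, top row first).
P = [[1, 3], [2, 4], [5, 7], [6]], Q = [[1, 3], [2, 6], [4, 7], [5]]

Insert each entry of the permutation into P by Schensted row insertion, recording in Q the position of each new cell.

Insert 6: appended to row 1. P = [[6]].
Insert 5: 5 bumps 6 from row 1; 6 starts row 2. P = [[5], [6]].
Insert 7: appended to row 1. P = [[5, 7], [6]].
Insert 2: 2 bumps 5 from row 1; 5 bumps 6 from row 2; 6 starts row 3. P = [[2, 7], [5], [6]].
Insert 1: 1 bumps 2 from row 1; 2 bumps 5 from row 2; 5 bumps 6 from row 3; 6 starts row 4. P = [[1, 7], [2], [5], [6]].
Insert 4: 4 bumps 7 from row 1; 7 appends to row 2. P = [[1, 4], [2, 7], [5], [6]].
Insert 3: 3 bumps 4 from row 1; 4 bumps 7 from row 2; 7 appends to row 3. P = [[1, 3], [2, 4], [5, 7], [6]].

So P = [[1, 3], [2, 4], [5, 7], [6]], Q = [[1, 3], [2, 6], [4, 7], [5]].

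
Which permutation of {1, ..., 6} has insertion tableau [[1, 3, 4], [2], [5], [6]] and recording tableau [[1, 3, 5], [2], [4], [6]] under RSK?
Reverse the RSK construction: for i from n down to 1, find the cell of Q containing i, remove the entry at that cell from P, and reverse-bump it up through P; the value ejected from row 1 is w(i).

Step i=6: Q has 6 at row 4, column 1; remove 6 from row 4 of P and reverse-bump: 6 enters row 3 and ejects 5; 5 enters row 2 and ejects 2; 2 enters row 1 and ejects 1. So w(6) = 1. P is now [[2, 3, 4], [5], [6]].
Step i=5: Q has 5 at row 1, column 3; remove that cell from P, ejecting 4. So w(5) = 4. P is now [[2, 3], [5], [6]].
Step i=4: Q has 4 at row 3, column 1; remove 6 from row 3 of P and reverse-bump: 6 enters row 2 and ejects 5; 5 enters row 1 and ejects 3. So w(4) = 3. P is now [[2, 5], [6]].
Step i=3: Q has 3 at row 1, column 2; remove that cell from P, ejecting 5. So w(3) = 5. P is now [[2], [6]].
Step i=2: Q has 2 at row 2, column 1; remove 6 from row 2 of P and reverse-bump: 6 enters row 1 and ejects 2. So w(2) = 2. P is now [[6]].
Step i=1: Q has 1 at row 1, column 1; remove that cell from P, ejecting 6. So w(1) = 6. P is now [].

So w = 6 2 5 3 4 1.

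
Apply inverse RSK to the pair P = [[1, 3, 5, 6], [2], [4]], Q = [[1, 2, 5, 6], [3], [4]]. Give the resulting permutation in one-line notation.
2 4 3 1 5 6

Reverse the RSK construction: for i from n down to 1, find the cell of Q containing i, remove the entry at that cell from P, and reverse-bump it up through P; the value ejected from row 1 is w(i).

Step i=6: Q has 6 at row 1, column 4; remove that cell from P, ejecting 6. So w(6) = 6. P is now [[1, 3, 5], [2], [4]].
Step i=5: Q has 5 at row 1, column 3; remove that cell from P, ejecting 5. So w(5) = 5. P is now [[1, 3], [2], [4]].
Step i=4: Q has 4 at row 3, column 1; remove 4 from row 3 of P and reverse-bump: 4 enters row 2 and ejects 2; 2 enters row 1 and ejects 1. So w(4) = 1. P is now [[2, 3], [4]].
Step i=3: Q has 3 at row 2, column 1; remove 4 from row 2 of P and reverse-bump: 4 enters row 1 and ejects 3. So w(3) = 3. P is now [[2, 4]].
Step i=2: Q has 2 at row 1, column 2; remove that cell from P, ejecting 4. So w(2) = 4. P is now [[2]].
Step i=1: Q has 1 at row 1, column 1; remove that cell from P, ejecting 2. So w(1) = 2. P is now [].

So w = 2 4 3 1 5 6.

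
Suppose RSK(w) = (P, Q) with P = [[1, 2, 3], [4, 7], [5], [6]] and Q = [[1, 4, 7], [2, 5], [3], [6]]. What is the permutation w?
Reverse the RSK construction: for i from n down to 1, find the cell of Q containing i, remove the entry at that cell from P, and reverse-bump it up through P; the value ejected from row 1 is w(i).

Step i=7: Q has 7 at row 1, column 3; remove that cell from P, ejecting 3. So w(7) = 3. P is now [[1, 2], [4, 7], [5], [6]].
Step i=6: Q has 6 at row 4, column 1; remove 6 from row 4 of P and reverse-bump: 6 enters row 3 and ejects 5; 5 enters row 2 and ejects 4; 4 enters row 1 and ejects 2. So w(6) = 2. P is now [[1, 4], [5, 7], [6]].
Step i=5: Q has 5 at row 2, column 2; remove 7 from row 2 of P and reverse-bump: 7 enters row 1 and ejects 4. So w(5) = 4. P is now [[1, 7], [5], [6]].
Step i=4: Q has 4 at row 1, column 2; remove that cell from P, ejecting 7. So w(4) = 7. P is now [[1], [5], [6]].
Step i=3: Q has 3 at row 3, column 1; remove 6 from row 3 of P and reverse-bump: 6 enters row 2 and ejects 5; 5 enters row 1 and ejects 1. So w(3) = 1. P is now [[5], [6]].
Step i=2: Q has 2 at row 2, column 1; remove 6 from row 2 of P and reverse-bump: 6 enters row 1 and ejects 5. So w(2) = 5. P is now [[6]].
Step i=1: Q has 1 at row 1, column 1; remove that cell from P, ejecting 6. So w(1) = 6. P is now [].

So w = 6 5 1 7 4 2 3.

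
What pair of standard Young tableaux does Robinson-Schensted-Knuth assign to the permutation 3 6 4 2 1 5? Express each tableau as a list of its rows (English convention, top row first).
P = [[1, 4, 5], [2], [3], [6]], Q = [[1, 2, 6], [3], [4], [5]]

Insert each entry of the permutation into P by Schensted row insertion, recording in Q the position of each new cell.

Insert 3: appended to row 1. P = [[3]].
Insert 6: appended to row 1. P = [[3, 6]].
Insert 4: 4 bumps 6 from row 1; 6 starts row 2. P = [[3, 4], [6]].
Insert 2: 2 bumps 3 from row 1; 3 bumps 6 from row 2; 6 starts row 3. P = [[2, 4], [3], [6]].
Insert 1: 1 bumps 2 from row 1; 2 bumps 3 from row 2; 3 bumps 6 from row 3; 6 starts row 4. P = [[1, 4], [2], [3], [6]].
Insert 5: appended to row 1. P = [[1, 4, 5], [2], [3], [6]].

So P = [[1, 4, 5], [2], [3], [6]], Q = [[1, 2, 6], [3], [4], [5]].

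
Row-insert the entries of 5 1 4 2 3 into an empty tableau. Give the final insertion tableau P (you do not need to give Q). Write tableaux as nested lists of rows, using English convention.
P = [[1, 2, 3], [4], [5]]

After inserting 5: P = [[5]].
After inserting 1: P = [[1], [5]].
After inserting 4: P = [[1, 4], [5]].
After inserting 2: P = [[1, 2], [4], [5]].
After inserting 3: P = [[1, 2, 3], [4], [5]].

So P = [[1, 2, 3], [4], [5]].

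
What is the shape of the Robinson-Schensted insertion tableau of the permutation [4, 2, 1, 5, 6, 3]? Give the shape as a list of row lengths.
[3, 2, 1]

RSK row insertion gives P = [[1, 3, 6], [2, 5], [4]], which has shape [3, 2, 1].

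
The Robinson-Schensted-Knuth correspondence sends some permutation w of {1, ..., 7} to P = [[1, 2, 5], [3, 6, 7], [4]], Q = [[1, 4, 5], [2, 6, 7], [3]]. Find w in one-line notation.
4 3 1 6 7 2 5

Reverse the RSK construction: for i from n down to 1, find the cell of Q containing i, remove the entry at that cell from P, and reverse-bump it up through P; the value ejected from row 1 is w(i).

Step i=7: Q has 7 at row 2, column 3; remove 7 from row 2 of P and reverse-bump: 7 enters row 1 and ejects 5. So w(7) = 5. P is now [[1, 2, 7], [3, 6], [4]].
Step i=6: Q has 6 at row 2, column 2; remove 6 from row 2 of P and reverse-bump: 6 enters row 1 and ejects 2. So w(6) = 2. P is now [[1, 6, 7], [3], [4]].
Step i=5: Q has 5 at row 1, column 3; remove that cell from P, ejecting 7. So w(5) = 7. P is now [[1, 6], [3], [4]].
Step i=4: Q has 4 at row 1, column 2; remove that cell from P, ejecting 6. So w(4) = 6. P is now [[1], [3], [4]].
Step i=3: Q has 3 at row 3, column 1; remove 4 from row 3 of P and reverse-bump: 4 enters row 2 and ejects 3; 3 enters row 1 and ejects 1. So w(3) = 1. P is now [[3], [4]].
Step i=2: Q has 2 at row 2, column 1; remove 4 from row 2 of P and reverse-bump: 4 enters row 1 and ejects 3. So w(2) = 3. P is now [[4]].
Step i=1: Q has 1 at row 1, column 1; remove that cell from P, ejecting 4. So w(1) = 4. P is now [].

So w = 4 3 1 6 7 2 5.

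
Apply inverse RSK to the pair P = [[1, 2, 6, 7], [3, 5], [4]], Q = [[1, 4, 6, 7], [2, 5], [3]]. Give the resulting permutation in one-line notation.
4 3 1 5 2 6 7

Reverse the RSK construction: for i from n down to 1, find the cell of Q containing i, remove the entry at that cell from P, and reverse-bump it up through P; the value ejected from row 1 is w(i).

Step i=7: Q has 7 at row 1, column 4; remove that cell from P, ejecting 7. So w(7) = 7. P is now [[1, 2, 6], [3, 5], [4]].
Step i=6: Q has 6 at row 1, column 3; remove that cell from P, ejecting 6. So w(6) = 6. P is now [[1, 2], [3, 5], [4]].
Step i=5: Q has 5 at row 2, column 2; remove 5 from row 2 of P and reverse-bump: 5 enters row 1 and ejects 2. So w(5) = 2. P is now [[1, 5], [3], [4]].
Step i=4: Q has 4 at row 1, column 2; remove that cell from P, ejecting 5. So w(4) = 5. P is now [[1], [3], [4]].
Step i=3: Q has 3 at row 3, column 1; remove 4 from row 3 of P and reverse-bump: 4 enters row 2 and ejects 3; 3 enters row 1 and ejects 1. So w(3) = 1. P is now [[3], [4]].
Step i=2: Q has 2 at row 2, column 1; remove 4 from row 2 of P and reverse-bump: 4 enters row 1 and ejects 3. So w(2) = 3. P is now [[4]].
Step i=1: Q has 1 at row 1, column 1; remove that cell from P, ejecting 4. So w(1) = 4. P is now [].

So w = 4 3 1 5 2 6 7.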